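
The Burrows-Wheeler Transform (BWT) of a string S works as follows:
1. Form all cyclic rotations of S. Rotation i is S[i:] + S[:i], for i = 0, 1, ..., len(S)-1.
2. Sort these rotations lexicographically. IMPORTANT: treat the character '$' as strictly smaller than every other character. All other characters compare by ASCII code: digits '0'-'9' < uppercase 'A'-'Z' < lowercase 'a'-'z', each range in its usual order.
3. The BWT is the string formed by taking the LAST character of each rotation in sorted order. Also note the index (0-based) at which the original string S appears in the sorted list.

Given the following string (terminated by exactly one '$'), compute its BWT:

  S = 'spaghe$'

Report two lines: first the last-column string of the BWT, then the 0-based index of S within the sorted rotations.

Answer: ephags$
6

Derivation:
All 7 rotations (rotation i = S[i:]+S[:i]):
  rot[0] = spaghe$
  rot[1] = paghe$s
  rot[2] = aghe$sp
  rot[3] = ghe$spa
  rot[4] = he$spag
  rot[5] = e$spagh
  rot[6] = $spaghe
Sorted (with $ < everything):
  sorted[0] = $spaghe  (last char: 'e')
  sorted[1] = aghe$sp  (last char: 'p')
  sorted[2] = e$spagh  (last char: 'h')
  sorted[3] = ghe$spa  (last char: 'a')
  sorted[4] = he$spag  (last char: 'g')
  sorted[5] = paghe$s  (last char: 's')
  sorted[6] = spaghe$  (last char: '$')
Last column: ephags$
Original string S is at sorted index 6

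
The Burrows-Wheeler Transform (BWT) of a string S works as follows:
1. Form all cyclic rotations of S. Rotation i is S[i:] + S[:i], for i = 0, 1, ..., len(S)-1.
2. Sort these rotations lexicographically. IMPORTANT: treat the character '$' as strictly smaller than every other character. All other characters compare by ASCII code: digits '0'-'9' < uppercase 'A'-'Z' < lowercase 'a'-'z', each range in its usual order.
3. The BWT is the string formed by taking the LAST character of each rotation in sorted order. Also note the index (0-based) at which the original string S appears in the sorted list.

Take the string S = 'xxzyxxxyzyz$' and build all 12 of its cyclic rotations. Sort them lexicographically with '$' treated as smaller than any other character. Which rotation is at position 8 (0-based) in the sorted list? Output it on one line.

Answer: yzyz$xxzyxxx

Derivation:
All 12 rotations (rotation i = S[i:]+S[:i]):
  rot[0] = xxzyxxxyzyz$
  rot[1] = xzyxxxyzyz$x
  rot[2] = zyxxxyzyz$xx
  rot[3] = yxxxyzyz$xxz
  rot[4] = xxxyzyz$xxzy
  rot[5] = xxyzyz$xxzyx
  rot[6] = xyzyz$xxzyxx
  rot[7] = yzyz$xxzyxxx
  rot[8] = zyz$xxzyxxxy
  rot[9] = yz$xxzyxxxyz
  rot[10] = z$xxzyxxxyzy
  rot[11] = $xxzyxxxyzyz
Sorted (with $ < everything):
  sorted[0] = $xxzyxxxyzyz
  sorted[1] = xxxyzyz$xxzy
  sorted[2] = xxyzyz$xxzyx
  sorted[3] = xxzyxxxyzyz$
  sorted[4] = xyzyz$xxzyxx
  sorted[5] = xzyxxxyzyz$x
  sorted[6] = yxxxyzyz$xxz
  sorted[7] = yz$xxzyxxxyz
  sorted[8] = yzyz$xxzyxxx
  sorted[9] = z$xxzyxxxyzy
  sorted[10] = zyxxxyzyz$xx
  sorted[11] = zyz$xxzyxxxy
sorted[8] = yzyz$xxzyxxx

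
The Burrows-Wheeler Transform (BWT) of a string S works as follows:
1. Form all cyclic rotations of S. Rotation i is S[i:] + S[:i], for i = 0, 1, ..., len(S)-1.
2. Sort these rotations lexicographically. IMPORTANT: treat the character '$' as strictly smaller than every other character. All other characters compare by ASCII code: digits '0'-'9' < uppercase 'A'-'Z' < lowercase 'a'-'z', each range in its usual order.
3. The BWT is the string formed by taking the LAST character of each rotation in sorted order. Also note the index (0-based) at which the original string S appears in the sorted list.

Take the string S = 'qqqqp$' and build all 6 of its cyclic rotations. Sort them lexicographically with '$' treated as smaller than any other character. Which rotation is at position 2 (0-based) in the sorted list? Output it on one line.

Answer: qp$qqq

Derivation:
All 6 rotations (rotation i = S[i:]+S[:i]):
  rot[0] = qqqqp$
  rot[1] = qqqp$q
  rot[2] = qqp$qq
  rot[3] = qp$qqq
  rot[4] = p$qqqq
  rot[5] = $qqqqp
Sorted (with $ < everything):
  sorted[0] = $qqqqp
  sorted[1] = p$qqqq
  sorted[2] = qp$qqq
  sorted[3] = qqp$qq
  sorted[4] = qqqp$q
  sorted[5] = qqqqp$
sorted[2] = qp$qqq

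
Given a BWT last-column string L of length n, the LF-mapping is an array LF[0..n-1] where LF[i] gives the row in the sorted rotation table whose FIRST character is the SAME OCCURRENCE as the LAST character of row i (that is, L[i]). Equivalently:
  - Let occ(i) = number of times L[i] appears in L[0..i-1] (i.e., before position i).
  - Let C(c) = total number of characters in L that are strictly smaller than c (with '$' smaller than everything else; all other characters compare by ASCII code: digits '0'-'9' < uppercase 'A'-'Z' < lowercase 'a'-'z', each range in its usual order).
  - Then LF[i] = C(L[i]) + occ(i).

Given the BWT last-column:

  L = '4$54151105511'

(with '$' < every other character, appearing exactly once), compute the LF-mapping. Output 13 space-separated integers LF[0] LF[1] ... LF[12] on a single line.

Char counts: '$':1, '0':1, '1':5, '4':2, '5':4
C (first-col start): C('$')=0, C('0')=1, C('1')=2, C('4')=7, C('5')=9
L[0]='4': occ=0, LF[0]=C('4')+0=7+0=7
L[1]='$': occ=0, LF[1]=C('$')+0=0+0=0
L[2]='5': occ=0, LF[2]=C('5')+0=9+0=9
L[3]='4': occ=1, LF[3]=C('4')+1=7+1=8
L[4]='1': occ=0, LF[4]=C('1')+0=2+0=2
L[5]='5': occ=1, LF[5]=C('5')+1=9+1=10
L[6]='1': occ=1, LF[6]=C('1')+1=2+1=3
L[7]='1': occ=2, LF[7]=C('1')+2=2+2=4
L[8]='0': occ=0, LF[8]=C('0')+0=1+0=1
L[9]='5': occ=2, LF[9]=C('5')+2=9+2=11
L[10]='5': occ=3, LF[10]=C('5')+3=9+3=12
L[11]='1': occ=3, LF[11]=C('1')+3=2+3=5
L[12]='1': occ=4, LF[12]=C('1')+4=2+4=6

Answer: 7 0 9 8 2 10 3 4 1 11 12 5 6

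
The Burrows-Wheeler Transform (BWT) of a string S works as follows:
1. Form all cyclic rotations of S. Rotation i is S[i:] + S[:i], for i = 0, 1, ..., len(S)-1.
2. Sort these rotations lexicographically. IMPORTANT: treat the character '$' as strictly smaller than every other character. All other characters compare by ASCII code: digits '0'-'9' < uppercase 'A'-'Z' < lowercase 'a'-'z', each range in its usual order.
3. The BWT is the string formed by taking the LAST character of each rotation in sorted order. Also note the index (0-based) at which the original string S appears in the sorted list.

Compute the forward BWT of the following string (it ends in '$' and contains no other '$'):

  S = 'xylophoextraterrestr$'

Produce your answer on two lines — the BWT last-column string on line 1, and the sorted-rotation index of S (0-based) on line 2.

Answer: rrtropyhlottreeasxe$x
19

Derivation:
All 21 rotations (rotation i = S[i:]+S[:i]):
  rot[0] = xylophoextraterrestr$
  rot[1] = ylophoextraterrestr$x
  rot[2] = lophoextraterrestr$xy
  rot[3] = ophoextraterrestr$xyl
  rot[4] = phoextraterrestr$xylo
  rot[5] = hoextraterrestr$xylop
  rot[6] = oextraterrestr$xyloph
  rot[7] = extraterrestr$xylopho
  rot[8] = xtraterrestr$xylophoe
  rot[9] = traterrestr$xylophoex
  rot[10] = raterrestr$xylophoext
  rot[11] = aterrestr$xylophoextr
  rot[12] = terrestr$xylophoextra
  rot[13] = errestr$xylophoextrat
  rot[14] = rrestr$xylophoextrate
  rot[15] = restr$xylophoextrater
  rot[16] = estr$xylophoextraterr
  rot[17] = str$xylophoextraterre
  rot[18] = tr$xylophoextraterres
  rot[19] = r$xylophoextraterrest
  rot[20] = $xylophoextraterrestr
Sorted (with $ < everything):
  sorted[0] = $xylophoextraterrestr  (last char: 'r')
  sorted[1] = aterrestr$xylophoextr  (last char: 'r')
  sorted[2] = errestr$xylophoextrat  (last char: 't')
  sorted[3] = estr$xylophoextraterr  (last char: 'r')
  sorted[4] = extraterrestr$xylopho  (last char: 'o')
  sorted[5] = hoextraterrestr$xylop  (last char: 'p')
  sorted[6] = lophoextraterrestr$xy  (last char: 'y')
  sorted[7] = oextraterrestr$xyloph  (last char: 'h')
  sorted[8] = ophoextraterrestr$xyl  (last char: 'l')
  sorted[9] = phoextraterrestr$xylo  (last char: 'o')
  sorted[10] = r$xylophoextraterrest  (last char: 't')
  sorted[11] = raterrestr$xylophoext  (last char: 't')
  sorted[12] = restr$xylophoextrater  (last char: 'r')
  sorted[13] = rrestr$xylophoextrate  (last char: 'e')
  sorted[14] = str$xylophoextraterre  (last char: 'e')
  sorted[15] = terrestr$xylophoextra  (last char: 'a')
  sorted[16] = tr$xylophoextraterres  (last char: 's')
  sorted[17] = traterrestr$xylophoex  (last char: 'x')
  sorted[18] = xtraterrestr$xylophoe  (last char: 'e')
  sorted[19] = xylophoextraterrestr$  (last char: '$')
  sorted[20] = ylophoextraterrestr$x  (last char: 'x')
Last column: rrtropyhlottreeasxe$x
Original string S is at sorted index 19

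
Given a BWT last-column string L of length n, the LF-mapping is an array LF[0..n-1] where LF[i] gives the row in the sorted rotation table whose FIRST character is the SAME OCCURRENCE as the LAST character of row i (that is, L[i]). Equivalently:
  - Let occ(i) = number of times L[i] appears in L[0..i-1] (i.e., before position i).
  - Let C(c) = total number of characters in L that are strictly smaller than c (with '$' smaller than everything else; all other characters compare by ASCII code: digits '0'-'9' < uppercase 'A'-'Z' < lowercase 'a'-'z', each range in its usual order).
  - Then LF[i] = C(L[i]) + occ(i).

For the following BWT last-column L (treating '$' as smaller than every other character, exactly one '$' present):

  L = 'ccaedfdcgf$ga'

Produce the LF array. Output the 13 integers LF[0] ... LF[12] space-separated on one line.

Char counts: '$':1, 'a':2, 'c':3, 'd':2, 'e':1, 'f':2, 'g':2
C (first-col start): C('$')=0, C('a')=1, C('c')=3, C('d')=6, C('e')=8, C('f')=9, C('g')=11
L[0]='c': occ=0, LF[0]=C('c')+0=3+0=3
L[1]='c': occ=1, LF[1]=C('c')+1=3+1=4
L[2]='a': occ=0, LF[2]=C('a')+0=1+0=1
L[3]='e': occ=0, LF[3]=C('e')+0=8+0=8
L[4]='d': occ=0, LF[4]=C('d')+0=6+0=6
L[5]='f': occ=0, LF[5]=C('f')+0=9+0=9
L[6]='d': occ=1, LF[6]=C('d')+1=6+1=7
L[7]='c': occ=2, LF[7]=C('c')+2=3+2=5
L[8]='g': occ=0, LF[8]=C('g')+0=11+0=11
L[9]='f': occ=1, LF[9]=C('f')+1=9+1=10
L[10]='$': occ=0, LF[10]=C('$')+0=0+0=0
L[11]='g': occ=1, LF[11]=C('g')+1=11+1=12
L[12]='a': occ=1, LF[12]=C('a')+1=1+1=2

Answer: 3 4 1 8 6 9 7 5 11 10 0 12 2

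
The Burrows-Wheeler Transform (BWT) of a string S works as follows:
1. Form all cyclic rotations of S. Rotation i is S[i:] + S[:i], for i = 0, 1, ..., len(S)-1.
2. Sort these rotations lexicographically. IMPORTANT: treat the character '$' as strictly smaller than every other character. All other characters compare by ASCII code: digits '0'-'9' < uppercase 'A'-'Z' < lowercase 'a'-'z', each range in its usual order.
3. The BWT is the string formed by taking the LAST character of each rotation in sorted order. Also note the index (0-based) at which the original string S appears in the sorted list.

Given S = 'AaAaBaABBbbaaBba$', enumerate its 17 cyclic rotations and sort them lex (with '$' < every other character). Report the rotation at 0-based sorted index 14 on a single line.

All 17 rotations (rotation i = S[i:]+S[:i]):
  rot[0] = AaAaBaABBbbaaBba$
  rot[1] = aAaBaABBbbaaBba$A
  rot[2] = AaBaABBbbaaBba$Aa
  rot[3] = aBaABBbbaaBba$AaA
  rot[4] = BaABBbbaaBba$AaAa
  rot[5] = aABBbbaaBba$AaAaB
  rot[6] = ABBbbaaBba$AaAaBa
  rot[7] = BBbbaaBba$AaAaBaA
  rot[8] = BbbaaBba$AaAaBaAB
  rot[9] = bbaaBba$AaAaBaABB
  rot[10] = baaBba$AaAaBaABBb
  rot[11] = aaBba$AaAaBaABBbb
  rot[12] = aBba$AaAaBaABBbba
  rot[13] = Bba$AaAaBaABBbbaa
  rot[14] = ba$AaAaBaABBbbaaB
  rot[15] = a$AaAaBaABBbbaaBb
  rot[16] = $AaAaBaABBbbaaBba
Sorted (with $ < everything):
  sorted[0] = $AaAaBaABBbbaaBba
  sorted[1] = ABBbbaaBba$AaAaBa
  sorted[2] = AaAaBaABBbbaaBba$
  sorted[3] = AaBaABBbbaaBba$Aa
  sorted[4] = BBbbaaBba$AaAaBaA
  sorted[5] = BaABBbbaaBba$AaAa
  sorted[6] = Bba$AaAaBaABBbbaa
  sorted[7] = BbbaaBba$AaAaBaAB
  sorted[8] = a$AaAaBaABBbbaaBb
  sorted[9] = aABBbbaaBba$AaAaB
  sorted[10] = aAaBaABBbbaaBba$A
  sorted[11] = aBaABBbbaaBba$AaA
  sorted[12] = aBba$AaAaBaABBbba
  sorted[13] = aaBba$AaAaBaABBbb
  sorted[14] = ba$AaAaBaABBbbaaB
  sorted[15] = baaBba$AaAaBaABBb
  sorted[16] = bbaaBba$AaAaBaABB
sorted[14] = ba$AaAaBaABBbbaaB

Answer: ba$AaAaBaABBbbaaB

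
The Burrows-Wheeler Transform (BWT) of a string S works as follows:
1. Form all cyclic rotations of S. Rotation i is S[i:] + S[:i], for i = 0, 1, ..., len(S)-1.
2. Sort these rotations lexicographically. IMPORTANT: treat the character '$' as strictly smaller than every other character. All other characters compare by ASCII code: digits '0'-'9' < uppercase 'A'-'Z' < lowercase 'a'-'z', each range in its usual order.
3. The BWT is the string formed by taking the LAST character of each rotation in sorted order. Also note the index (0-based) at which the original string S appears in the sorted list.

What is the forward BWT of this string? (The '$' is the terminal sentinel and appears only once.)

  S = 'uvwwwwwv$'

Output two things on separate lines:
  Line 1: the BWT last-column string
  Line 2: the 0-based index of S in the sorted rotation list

Answer: v$wuwwwwv
1

Derivation:
All 9 rotations (rotation i = S[i:]+S[:i]):
  rot[0] = uvwwwwwv$
  rot[1] = vwwwwwv$u
  rot[2] = wwwwwv$uv
  rot[3] = wwwwv$uvw
  rot[4] = wwwv$uvww
  rot[5] = wwv$uvwww
  rot[6] = wv$uvwwww
  rot[7] = v$uvwwwww
  rot[8] = $uvwwwwwv
Sorted (with $ < everything):
  sorted[0] = $uvwwwwwv  (last char: 'v')
  sorted[1] = uvwwwwwv$  (last char: '$')
  sorted[2] = v$uvwwwww  (last char: 'w')
  sorted[3] = vwwwwwv$u  (last char: 'u')
  sorted[4] = wv$uvwwww  (last char: 'w')
  sorted[5] = wwv$uvwww  (last char: 'w')
  sorted[6] = wwwv$uvww  (last char: 'w')
  sorted[7] = wwwwv$uvw  (last char: 'w')
  sorted[8] = wwwwwv$uv  (last char: 'v')
Last column: v$wuwwwwv
Original string S is at sorted index 1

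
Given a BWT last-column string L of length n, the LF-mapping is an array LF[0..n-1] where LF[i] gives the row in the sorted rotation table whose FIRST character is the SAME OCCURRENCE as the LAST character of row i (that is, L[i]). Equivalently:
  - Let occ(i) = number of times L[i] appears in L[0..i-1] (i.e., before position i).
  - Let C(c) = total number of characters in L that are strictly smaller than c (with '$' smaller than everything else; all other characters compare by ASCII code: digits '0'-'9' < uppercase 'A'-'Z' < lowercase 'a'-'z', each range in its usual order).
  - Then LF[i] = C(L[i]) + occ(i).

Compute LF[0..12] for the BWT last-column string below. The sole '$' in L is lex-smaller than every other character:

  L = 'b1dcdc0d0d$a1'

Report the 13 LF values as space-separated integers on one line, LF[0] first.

Answer: 6 3 9 7 10 8 1 11 2 12 0 5 4

Derivation:
Char counts: '$':1, '0':2, '1':2, 'a':1, 'b':1, 'c':2, 'd':4
C (first-col start): C('$')=0, C('0')=1, C('1')=3, C('a')=5, C('b')=6, C('c')=7, C('d')=9
L[0]='b': occ=0, LF[0]=C('b')+0=6+0=6
L[1]='1': occ=0, LF[1]=C('1')+0=3+0=3
L[2]='d': occ=0, LF[2]=C('d')+0=9+0=9
L[3]='c': occ=0, LF[3]=C('c')+0=7+0=7
L[4]='d': occ=1, LF[4]=C('d')+1=9+1=10
L[5]='c': occ=1, LF[5]=C('c')+1=7+1=8
L[6]='0': occ=0, LF[6]=C('0')+0=1+0=1
L[7]='d': occ=2, LF[7]=C('d')+2=9+2=11
L[8]='0': occ=1, LF[8]=C('0')+1=1+1=2
L[9]='d': occ=3, LF[9]=C('d')+3=9+3=12
L[10]='$': occ=0, LF[10]=C('$')+0=0+0=0
L[11]='a': occ=0, LF[11]=C('a')+0=5+0=5
L[12]='1': occ=1, LF[12]=C('1')+1=3+1=4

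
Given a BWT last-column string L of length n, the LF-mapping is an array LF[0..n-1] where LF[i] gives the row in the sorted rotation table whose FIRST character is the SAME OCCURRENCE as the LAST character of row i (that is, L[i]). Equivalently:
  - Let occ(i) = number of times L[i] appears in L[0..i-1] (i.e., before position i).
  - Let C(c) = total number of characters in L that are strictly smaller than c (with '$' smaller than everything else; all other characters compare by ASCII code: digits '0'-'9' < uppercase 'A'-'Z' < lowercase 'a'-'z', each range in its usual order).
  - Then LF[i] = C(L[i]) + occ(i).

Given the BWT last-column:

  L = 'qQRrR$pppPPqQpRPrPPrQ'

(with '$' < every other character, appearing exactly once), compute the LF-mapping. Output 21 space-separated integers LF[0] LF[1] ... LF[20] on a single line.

Char counts: '$':1, 'P':5, 'Q':3, 'R':3, 'p':4, 'q':2, 'r':3
C (first-col start): C('$')=0, C('P')=1, C('Q')=6, C('R')=9, C('p')=12, C('q')=16, C('r')=18
L[0]='q': occ=0, LF[0]=C('q')+0=16+0=16
L[1]='Q': occ=0, LF[1]=C('Q')+0=6+0=6
L[2]='R': occ=0, LF[2]=C('R')+0=9+0=9
L[3]='r': occ=0, LF[3]=C('r')+0=18+0=18
L[4]='R': occ=1, LF[4]=C('R')+1=9+1=10
L[5]='$': occ=0, LF[5]=C('$')+0=0+0=0
L[6]='p': occ=0, LF[6]=C('p')+0=12+0=12
L[7]='p': occ=1, LF[7]=C('p')+1=12+1=13
L[8]='p': occ=2, LF[8]=C('p')+2=12+2=14
L[9]='P': occ=0, LF[9]=C('P')+0=1+0=1
L[10]='P': occ=1, LF[10]=C('P')+1=1+1=2
L[11]='q': occ=1, LF[11]=C('q')+1=16+1=17
L[12]='Q': occ=1, LF[12]=C('Q')+1=6+1=7
L[13]='p': occ=3, LF[13]=C('p')+3=12+3=15
L[14]='R': occ=2, LF[14]=C('R')+2=9+2=11
L[15]='P': occ=2, LF[15]=C('P')+2=1+2=3
L[16]='r': occ=1, LF[16]=C('r')+1=18+1=19
L[17]='P': occ=3, LF[17]=C('P')+3=1+3=4
L[18]='P': occ=4, LF[18]=C('P')+4=1+4=5
L[19]='r': occ=2, LF[19]=C('r')+2=18+2=20
L[20]='Q': occ=2, LF[20]=C('Q')+2=6+2=8

Answer: 16 6 9 18 10 0 12 13 14 1 2 17 7 15 11 3 19 4 5 20 8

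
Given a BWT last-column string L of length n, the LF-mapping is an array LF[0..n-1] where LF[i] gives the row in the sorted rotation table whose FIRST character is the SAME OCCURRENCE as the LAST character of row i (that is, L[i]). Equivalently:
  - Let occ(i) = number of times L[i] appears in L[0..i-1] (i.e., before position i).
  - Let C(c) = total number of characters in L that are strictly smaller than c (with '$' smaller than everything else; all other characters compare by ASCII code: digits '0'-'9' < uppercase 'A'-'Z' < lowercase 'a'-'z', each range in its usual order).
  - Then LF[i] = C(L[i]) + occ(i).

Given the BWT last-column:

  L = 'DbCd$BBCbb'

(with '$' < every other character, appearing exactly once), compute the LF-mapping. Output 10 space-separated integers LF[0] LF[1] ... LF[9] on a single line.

Char counts: '$':1, 'B':2, 'C':2, 'D':1, 'b':3, 'd':1
C (first-col start): C('$')=0, C('B')=1, C('C')=3, C('D')=5, C('b')=6, C('d')=9
L[0]='D': occ=0, LF[0]=C('D')+0=5+0=5
L[1]='b': occ=0, LF[1]=C('b')+0=6+0=6
L[2]='C': occ=0, LF[2]=C('C')+0=3+0=3
L[3]='d': occ=0, LF[3]=C('d')+0=9+0=9
L[4]='$': occ=0, LF[4]=C('$')+0=0+0=0
L[5]='B': occ=0, LF[5]=C('B')+0=1+0=1
L[6]='B': occ=1, LF[6]=C('B')+1=1+1=2
L[7]='C': occ=1, LF[7]=C('C')+1=3+1=4
L[8]='b': occ=1, LF[8]=C('b')+1=6+1=7
L[9]='b': occ=2, LF[9]=C('b')+2=6+2=8

Answer: 5 6 3 9 0 1 2 4 7 8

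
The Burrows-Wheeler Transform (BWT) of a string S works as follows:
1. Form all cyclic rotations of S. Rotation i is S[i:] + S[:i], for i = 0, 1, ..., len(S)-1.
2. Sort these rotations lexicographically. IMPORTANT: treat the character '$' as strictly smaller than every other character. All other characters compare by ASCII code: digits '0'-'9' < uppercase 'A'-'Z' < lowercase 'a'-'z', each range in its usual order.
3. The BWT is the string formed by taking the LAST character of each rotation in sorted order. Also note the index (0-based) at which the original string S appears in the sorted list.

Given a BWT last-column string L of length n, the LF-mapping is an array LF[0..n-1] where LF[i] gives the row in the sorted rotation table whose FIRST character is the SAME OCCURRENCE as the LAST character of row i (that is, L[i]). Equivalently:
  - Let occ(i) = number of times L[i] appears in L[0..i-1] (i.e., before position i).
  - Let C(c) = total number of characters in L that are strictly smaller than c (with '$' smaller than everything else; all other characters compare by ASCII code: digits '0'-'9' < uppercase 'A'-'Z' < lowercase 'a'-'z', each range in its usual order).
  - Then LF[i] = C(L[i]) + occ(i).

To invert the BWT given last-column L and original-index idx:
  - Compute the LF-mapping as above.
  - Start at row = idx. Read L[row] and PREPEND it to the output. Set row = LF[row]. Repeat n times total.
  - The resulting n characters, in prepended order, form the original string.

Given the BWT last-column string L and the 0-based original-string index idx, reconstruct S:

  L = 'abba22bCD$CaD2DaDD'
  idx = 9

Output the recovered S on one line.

Answer: Db2CDbDDab2CDa2aa$

Derivation:
LF mapping: 11 15 16 12 1 2 17 4 6 0 5 13 7 3 8 14 9 10
Walk LF starting at row 9, prepending L[row]:
  step 1: row=9, L[9]='$', prepend. Next row=LF[9]=0
  step 2: row=0, L[0]='a', prepend. Next row=LF[0]=11
  step 3: row=11, L[11]='a', prepend. Next row=LF[11]=13
  step 4: row=13, L[13]='2', prepend. Next row=LF[13]=3
  step 5: row=3, L[3]='a', prepend. Next row=LF[3]=12
  step 6: row=12, L[12]='D', prepend. Next row=LF[12]=7
  step 7: row=7, L[7]='C', prepend. Next row=LF[7]=4
  step 8: row=4, L[4]='2', prepend. Next row=LF[4]=1
  step 9: row=1, L[1]='b', prepend. Next row=LF[1]=15
  step 10: row=15, L[15]='a', prepend. Next row=LF[15]=14
  step 11: row=14, L[14]='D', prepend. Next row=LF[14]=8
  step 12: row=8, L[8]='D', prepend. Next row=LF[8]=6
  step 13: row=6, L[6]='b', prepend. Next row=LF[6]=17
  step 14: row=17, L[17]='D', prepend. Next row=LF[17]=10
  step 15: row=10, L[10]='C', prepend. Next row=LF[10]=5
  step 16: row=5, L[5]='2', prepend. Next row=LF[5]=2
  step 17: row=2, L[2]='b', prepend. Next row=LF[2]=16
  step 18: row=16, L[16]='D', prepend. Next row=LF[16]=9
Reversed output: Db2CDbDDab2CDa2aa$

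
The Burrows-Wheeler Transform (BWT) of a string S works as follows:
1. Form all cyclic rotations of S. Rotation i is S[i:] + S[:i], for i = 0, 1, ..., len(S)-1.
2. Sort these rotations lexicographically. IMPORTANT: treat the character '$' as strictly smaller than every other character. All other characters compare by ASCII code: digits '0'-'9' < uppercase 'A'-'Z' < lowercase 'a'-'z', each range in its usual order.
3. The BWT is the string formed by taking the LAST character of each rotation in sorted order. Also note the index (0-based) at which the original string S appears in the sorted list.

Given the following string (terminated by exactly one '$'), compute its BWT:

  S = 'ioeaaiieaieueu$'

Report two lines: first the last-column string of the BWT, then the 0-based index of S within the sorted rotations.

Answer: ueeaoiuiiaa$iee
11

Derivation:
All 15 rotations (rotation i = S[i:]+S[:i]):
  rot[0] = ioeaaiieaieueu$
  rot[1] = oeaaiieaieueu$i
  rot[2] = eaaiieaieueu$io
  rot[3] = aaiieaieueu$ioe
  rot[4] = aiieaieueu$ioea
  rot[5] = iieaieueu$ioeaa
  rot[6] = ieaieueu$ioeaai
  rot[7] = eaieueu$ioeaaii
  rot[8] = aieueu$ioeaaiie
  rot[9] = ieueu$ioeaaiiea
  rot[10] = eueu$ioeaaiieai
  rot[11] = ueu$ioeaaiieaie
  rot[12] = eu$ioeaaiieaieu
  rot[13] = u$ioeaaiieaieue
  rot[14] = $ioeaaiieaieueu
Sorted (with $ < everything):
  sorted[0] = $ioeaaiieaieueu  (last char: 'u')
  sorted[1] = aaiieaieueu$ioe  (last char: 'e')
  sorted[2] = aieueu$ioeaaiie  (last char: 'e')
  sorted[3] = aiieaieueu$ioea  (last char: 'a')
  sorted[4] = eaaiieaieueu$io  (last char: 'o')
  sorted[5] = eaieueu$ioeaaii  (last char: 'i')
  sorted[6] = eu$ioeaaiieaieu  (last char: 'u')
  sorted[7] = eueu$ioeaaiieai  (last char: 'i')
  sorted[8] = ieaieueu$ioeaai  (last char: 'i')
  sorted[9] = ieueu$ioeaaiiea  (last char: 'a')
  sorted[10] = iieaieueu$ioeaa  (last char: 'a')
  sorted[11] = ioeaaiieaieueu$  (last char: '$')
  sorted[12] = oeaaiieaieueu$i  (last char: 'i')
  sorted[13] = u$ioeaaiieaieue  (last char: 'e')
  sorted[14] = ueu$ioeaaiieaie  (last char: 'e')
Last column: ueeaoiuiiaa$iee
Original string S is at sorted index 11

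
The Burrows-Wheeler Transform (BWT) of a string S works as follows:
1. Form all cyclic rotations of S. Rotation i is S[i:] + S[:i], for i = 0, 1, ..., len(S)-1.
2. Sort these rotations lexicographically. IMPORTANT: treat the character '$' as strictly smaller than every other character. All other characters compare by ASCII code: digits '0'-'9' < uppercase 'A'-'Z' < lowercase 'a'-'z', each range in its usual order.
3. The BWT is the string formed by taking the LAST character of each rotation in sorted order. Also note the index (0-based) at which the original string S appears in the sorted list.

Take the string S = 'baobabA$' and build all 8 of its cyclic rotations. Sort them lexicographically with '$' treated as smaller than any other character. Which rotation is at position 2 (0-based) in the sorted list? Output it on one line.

All 8 rotations (rotation i = S[i:]+S[:i]):
  rot[0] = baobabA$
  rot[1] = aobabA$b
  rot[2] = obabA$ba
  rot[3] = babA$bao
  rot[4] = abA$baob
  rot[5] = bA$baoba
  rot[6] = A$baobab
  rot[7] = $baobabA
Sorted (with $ < everything):
  sorted[0] = $baobabA
  sorted[1] = A$baobab
  sorted[2] = abA$baob
  sorted[3] = aobabA$b
  sorted[4] = bA$baoba
  sorted[5] = babA$bao
  sorted[6] = baobabA$
  sorted[7] = obabA$ba
sorted[2] = abA$baob

Answer: abA$baob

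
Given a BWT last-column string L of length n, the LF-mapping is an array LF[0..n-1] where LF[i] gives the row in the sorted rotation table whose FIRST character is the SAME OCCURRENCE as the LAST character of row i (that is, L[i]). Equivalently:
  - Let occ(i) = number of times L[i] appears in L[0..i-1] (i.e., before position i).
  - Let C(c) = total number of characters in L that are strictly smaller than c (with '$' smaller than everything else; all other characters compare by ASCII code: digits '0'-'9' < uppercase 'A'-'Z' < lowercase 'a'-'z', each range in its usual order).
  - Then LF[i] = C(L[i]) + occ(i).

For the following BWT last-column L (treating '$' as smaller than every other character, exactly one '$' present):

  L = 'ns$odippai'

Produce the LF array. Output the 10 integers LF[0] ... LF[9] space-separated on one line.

Answer: 5 9 0 6 2 3 7 8 1 4

Derivation:
Char counts: '$':1, 'a':1, 'd':1, 'i':2, 'n':1, 'o':1, 'p':2, 's':1
C (first-col start): C('$')=0, C('a')=1, C('d')=2, C('i')=3, C('n')=5, C('o')=6, C('p')=7, C('s')=9
L[0]='n': occ=0, LF[0]=C('n')+0=5+0=5
L[1]='s': occ=0, LF[1]=C('s')+0=9+0=9
L[2]='$': occ=0, LF[2]=C('$')+0=0+0=0
L[3]='o': occ=0, LF[3]=C('o')+0=6+0=6
L[4]='d': occ=0, LF[4]=C('d')+0=2+0=2
L[5]='i': occ=0, LF[5]=C('i')+0=3+0=3
L[6]='p': occ=0, LF[6]=C('p')+0=7+0=7
L[7]='p': occ=1, LF[7]=C('p')+1=7+1=8
L[8]='a': occ=0, LF[8]=C('a')+0=1+0=1
L[9]='i': occ=1, LF[9]=C('i')+1=3+1=4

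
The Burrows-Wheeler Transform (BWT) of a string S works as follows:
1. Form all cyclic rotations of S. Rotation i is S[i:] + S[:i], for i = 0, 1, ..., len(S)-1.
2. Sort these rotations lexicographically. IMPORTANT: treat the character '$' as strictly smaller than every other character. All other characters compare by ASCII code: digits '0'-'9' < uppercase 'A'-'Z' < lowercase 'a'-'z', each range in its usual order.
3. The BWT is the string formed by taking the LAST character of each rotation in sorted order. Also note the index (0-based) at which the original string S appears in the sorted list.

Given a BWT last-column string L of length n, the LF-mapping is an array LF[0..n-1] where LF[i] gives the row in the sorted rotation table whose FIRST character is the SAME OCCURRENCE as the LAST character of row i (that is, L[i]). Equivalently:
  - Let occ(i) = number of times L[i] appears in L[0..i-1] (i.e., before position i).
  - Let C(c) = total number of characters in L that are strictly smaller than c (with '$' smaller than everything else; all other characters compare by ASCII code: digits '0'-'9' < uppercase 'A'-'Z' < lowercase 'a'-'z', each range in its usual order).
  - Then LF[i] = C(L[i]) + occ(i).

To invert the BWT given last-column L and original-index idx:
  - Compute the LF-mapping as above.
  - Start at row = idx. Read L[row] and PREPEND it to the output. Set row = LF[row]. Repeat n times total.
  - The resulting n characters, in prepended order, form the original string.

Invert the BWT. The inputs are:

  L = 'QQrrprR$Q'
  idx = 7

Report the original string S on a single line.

Answer: rQrpRrQQ$

Derivation:
LF mapping: 1 2 6 7 5 8 4 0 3
Walk LF starting at row 7, prepending L[row]:
  step 1: row=7, L[7]='$', prepend. Next row=LF[7]=0
  step 2: row=0, L[0]='Q', prepend. Next row=LF[0]=1
  step 3: row=1, L[1]='Q', prepend. Next row=LF[1]=2
  step 4: row=2, L[2]='r', prepend. Next row=LF[2]=6
  step 5: row=6, L[6]='R', prepend. Next row=LF[6]=4
  step 6: row=4, L[4]='p', prepend. Next row=LF[4]=5
  step 7: row=5, L[5]='r', prepend. Next row=LF[5]=8
  step 8: row=8, L[8]='Q', prepend. Next row=LF[8]=3
  step 9: row=3, L[3]='r', prepend. Next row=LF[3]=7
Reversed output: rQrpRrQQ$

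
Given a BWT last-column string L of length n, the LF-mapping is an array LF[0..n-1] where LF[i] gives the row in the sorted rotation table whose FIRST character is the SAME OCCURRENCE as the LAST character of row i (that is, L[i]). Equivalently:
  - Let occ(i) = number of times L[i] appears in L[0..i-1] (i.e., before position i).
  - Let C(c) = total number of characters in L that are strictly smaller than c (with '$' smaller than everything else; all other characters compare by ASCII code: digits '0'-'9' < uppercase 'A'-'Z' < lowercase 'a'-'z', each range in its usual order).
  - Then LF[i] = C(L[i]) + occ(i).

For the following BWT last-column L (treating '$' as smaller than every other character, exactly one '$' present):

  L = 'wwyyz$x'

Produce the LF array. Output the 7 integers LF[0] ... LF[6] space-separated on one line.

Answer: 1 2 4 5 6 0 3

Derivation:
Char counts: '$':1, 'w':2, 'x':1, 'y':2, 'z':1
C (first-col start): C('$')=0, C('w')=1, C('x')=3, C('y')=4, C('z')=6
L[0]='w': occ=0, LF[0]=C('w')+0=1+0=1
L[1]='w': occ=1, LF[1]=C('w')+1=1+1=2
L[2]='y': occ=0, LF[2]=C('y')+0=4+0=4
L[3]='y': occ=1, LF[3]=C('y')+1=4+1=5
L[4]='z': occ=0, LF[4]=C('z')+0=6+0=6
L[5]='$': occ=0, LF[5]=C('$')+0=0+0=0
L[6]='x': occ=0, LF[6]=C('x')+0=3+0=3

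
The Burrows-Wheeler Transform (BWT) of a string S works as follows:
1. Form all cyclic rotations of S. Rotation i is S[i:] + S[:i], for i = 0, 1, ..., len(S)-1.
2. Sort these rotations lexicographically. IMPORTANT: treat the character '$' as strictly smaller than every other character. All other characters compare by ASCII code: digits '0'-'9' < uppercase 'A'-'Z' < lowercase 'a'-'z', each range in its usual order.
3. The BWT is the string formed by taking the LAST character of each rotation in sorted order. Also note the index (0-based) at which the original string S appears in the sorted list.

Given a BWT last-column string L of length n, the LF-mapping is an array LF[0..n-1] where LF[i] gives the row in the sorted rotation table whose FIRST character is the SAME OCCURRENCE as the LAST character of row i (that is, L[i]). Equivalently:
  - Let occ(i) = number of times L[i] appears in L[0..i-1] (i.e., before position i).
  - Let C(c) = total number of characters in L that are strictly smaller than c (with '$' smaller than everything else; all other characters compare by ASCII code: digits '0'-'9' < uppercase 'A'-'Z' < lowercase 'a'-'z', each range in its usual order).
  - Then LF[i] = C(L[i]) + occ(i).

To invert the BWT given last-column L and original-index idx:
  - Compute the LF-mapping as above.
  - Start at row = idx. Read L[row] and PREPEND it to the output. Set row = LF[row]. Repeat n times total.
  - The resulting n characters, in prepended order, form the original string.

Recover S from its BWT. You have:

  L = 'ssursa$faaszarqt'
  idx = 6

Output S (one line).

Answer: quartzsassafras$

Derivation:
LF mapping: 9 10 14 7 11 1 0 5 2 3 12 15 4 8 6 13
Walk LF starting at row 6, prepending L[row]:
  step 1: row=6, L[6]='$', prepend. Next row=LF[6]=0
  step 2: row=0, L[0]='s', prepend. Next row=LF[0]=9
  step 3: row=9, L[9]='a', prepend. Next row=LF[9]=3
  step 4: row=3, L[3]='r', prepend. Next row=LF[3]=7
  step 5: row=7, L[7]='f', prepend. Next row=LF[7]=5
  step 6: row=5, L[5]='a', prepend. Next row=LF[5]=1
  step 7: row=1, L[1]='s', prepend. Next row=LF[1]=10
  step 8: row=10, L[10]='s', prepend. Next row=LF[10]=12
  step 9: row=12, L[12]='a', prepend. Next row=LF[12]=4
  step 10: row=4, L[4]='s', prepend. Next row=LF[4]=11
  step 11: row=11, L[11]='z', prepend. Next row=LF[11]=15
  step 12: row=15, L[15]='t', prepend. Next row=LF[15]=13
  step 13: row=13, L[13]='r', prepend. Next row=LF[13]=8
  step 14: row=8, L[8]='a', prepend. Next row=LF[8]=2
  step 15: row=2, L[2]='u', prepend. Next row=LF[2]=14
  step 16: row=14, L[14]='q', prepend. Next row=LF[14]=6
Reversed output: quartzsassafras$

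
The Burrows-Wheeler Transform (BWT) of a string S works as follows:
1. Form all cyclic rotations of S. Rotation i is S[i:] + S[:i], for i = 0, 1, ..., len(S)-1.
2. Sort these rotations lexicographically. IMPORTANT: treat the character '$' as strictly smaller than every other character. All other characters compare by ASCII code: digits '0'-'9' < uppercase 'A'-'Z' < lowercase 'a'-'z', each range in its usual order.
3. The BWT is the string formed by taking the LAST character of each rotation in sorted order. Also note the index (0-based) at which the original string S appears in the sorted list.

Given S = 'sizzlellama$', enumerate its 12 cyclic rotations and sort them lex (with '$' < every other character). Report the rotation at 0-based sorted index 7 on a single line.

All 12 rotations (rotation i = S[i:]+S[:i]):
  rot[0] = sizzlellama$
  rot[1] = izzlellama$s
  rot[2] = zzlellama$si
  rot[3] = zlellama$siz
  rot[4] = lellama$sizz
  rot[5] = ellama$sizzl
  rot[6] = llama$sizzle
  rot[7] = lama$sizzlel
  rot[8] = ama$sizzlell
  rot[9] = ma$sizzlella
  rot[10] = a$sizzlellam
  rot[11] = $sizzlellama
Sorted (with $ < everything):
  sorted[0] = $sizzlellama
  sorted[1] = a$sizzlellam
  sorted[2] = ama$sizzlell
  sorted[3] = ellama$sizzl
  sorted[4] = izzlellama$s
  sorted[5] = lama$sizzlel
  sorted[6] = lellama$sizz
  sorted[7] = llama$sizzle
  sorted[8] = ma$sizzlella
  sorted[9] = sizzlellama$
  sorted[10] = zlellama$siz
  sorted[11] = zzlellama$si
sorted[7] = llama$sizzle

Answer: llama$sizzle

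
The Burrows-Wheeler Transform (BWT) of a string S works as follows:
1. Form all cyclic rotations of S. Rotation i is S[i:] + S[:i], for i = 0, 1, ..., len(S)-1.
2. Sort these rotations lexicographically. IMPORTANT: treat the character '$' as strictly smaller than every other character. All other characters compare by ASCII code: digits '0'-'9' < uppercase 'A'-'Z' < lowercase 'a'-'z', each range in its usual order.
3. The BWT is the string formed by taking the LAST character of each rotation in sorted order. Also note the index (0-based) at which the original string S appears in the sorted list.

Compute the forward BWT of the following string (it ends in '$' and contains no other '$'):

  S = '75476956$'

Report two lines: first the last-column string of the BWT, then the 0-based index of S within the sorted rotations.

All 9 rotations (rotation i = S[i:]+S[:i]):
  rot[0] = 75476956$
  rot[1] = 5476956$7
  rot[2] = 476956$75
  rot[3] = 76956$754
  rot[4] = 6956$7547
  rot[5] = 956$75476
  rot[6] = 56$754769
  rot[7] = 6$7547695
  rot[8] = $75476956
Sorted (with $ < everything):
  sorted[0] = $75476956  (last char: '6')
  sorted[1] = 476956$75  (last char: '5')
  sorted[2] = 5476956$7  (last char: '7')
  sorted[3] = 56$754769  (last char: '9')
  sorted[4] = 6$7547695  (last char: '5')
  sorted[5] = 6956$7547  (last char: '7')
  sorted[6] = 75476956$  (last char: '$')
  sorted[7] = 76956$754  (last char: '4')
  sorted[8] = 956$75476  (last char: '6')
Last column: 657957$46
Original string S is at sorted index 6

Answer: 657957$46
6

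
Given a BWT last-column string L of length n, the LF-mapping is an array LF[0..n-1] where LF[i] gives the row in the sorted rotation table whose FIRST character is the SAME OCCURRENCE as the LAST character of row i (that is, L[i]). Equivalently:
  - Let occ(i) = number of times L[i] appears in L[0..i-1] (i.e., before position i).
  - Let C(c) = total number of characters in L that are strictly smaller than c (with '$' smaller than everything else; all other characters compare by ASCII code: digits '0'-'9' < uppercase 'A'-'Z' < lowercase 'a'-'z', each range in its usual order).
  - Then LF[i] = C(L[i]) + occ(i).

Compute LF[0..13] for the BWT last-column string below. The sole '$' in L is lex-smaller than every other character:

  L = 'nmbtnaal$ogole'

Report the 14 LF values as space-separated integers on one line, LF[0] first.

Char counts: '$':1, 'a':2, 'b':1, 'e':1, 'g':1, 'l':2, 'm':1, 'n':2, 'o':2, 't':1
C (first-col start): C('$')=0, C('a')=1, C('b')=3, C('e')=4, C('g')=5, C('l')=6, C('m')=8, C('n')=9, C('o')=11, C('t')=13
L[0]='n': occ=0, LF[0]=C('n')+0=9+0=9
L[1]='m': occ=0, LF[1]=C('m')+0=8+0=8
L[2]='b': occ=0, LF[2]=C('b')+0=3+0=3
L[3]='t': occ=0, LF[3]=C('t')+0=13+0=13
L[4]='n': occ=1, LF[4]=C('n')+1=9+1=10
L[5]='a': occ=0, LF[5]=C('a')+0=1+0=1
L[6]='a': occ=1, LF[6]=C('a')+1=1+1=2
L[7]='l': occ=0, LF[7]=C('l')+0=6+0=6
L[8]='$': occ=0, LF[8]=C('$')+0=0+0=0
L[9]='o': occ=0, LF[9]=C('o')+0=11+0=11
L[10]='g': occ=0, LF[10]=C('g')+0=5+0=5
L[11]='o': occ=1, LF[11]=C('o')+1=11+1=12
L[12]='l': occ=1, LF[12]=C('l')+1=6+1=7
L[13]='e': occ=0, LF[13]=C('e')+0=4+0=4

Answer: 9 8 3 13 10 1 2 6 0 11 5 12 7 4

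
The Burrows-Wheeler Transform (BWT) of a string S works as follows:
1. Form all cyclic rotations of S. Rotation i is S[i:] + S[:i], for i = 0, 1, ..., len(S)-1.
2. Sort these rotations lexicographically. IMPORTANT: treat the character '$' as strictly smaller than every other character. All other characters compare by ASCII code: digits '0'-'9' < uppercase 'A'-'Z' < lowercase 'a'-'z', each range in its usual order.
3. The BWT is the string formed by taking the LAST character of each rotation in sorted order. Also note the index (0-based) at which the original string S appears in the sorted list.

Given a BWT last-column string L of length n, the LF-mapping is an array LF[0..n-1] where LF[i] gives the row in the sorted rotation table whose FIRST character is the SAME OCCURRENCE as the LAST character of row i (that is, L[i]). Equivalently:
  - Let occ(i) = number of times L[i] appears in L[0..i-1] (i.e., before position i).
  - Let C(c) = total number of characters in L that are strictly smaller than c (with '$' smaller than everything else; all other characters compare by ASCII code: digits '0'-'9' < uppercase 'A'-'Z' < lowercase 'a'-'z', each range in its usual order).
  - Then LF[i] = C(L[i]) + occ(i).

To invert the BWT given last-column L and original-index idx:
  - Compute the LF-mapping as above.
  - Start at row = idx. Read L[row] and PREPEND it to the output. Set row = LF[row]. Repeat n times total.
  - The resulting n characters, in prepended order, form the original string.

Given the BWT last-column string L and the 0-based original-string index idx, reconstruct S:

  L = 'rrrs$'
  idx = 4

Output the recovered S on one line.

LF mapping: 1 2 3 4 0
Walk LF starting at row 4, prepending L[row]:
  step 1: row=4, L[4]='$', prepend. Next row=LF[4]=0
  step 2: row=0, L[0]='r', prepend. Next row=LF[0]=1
  step 3: row=1, L[1]='r', prepend. Next row=LF[1]=2
  step 4: row=2, L[2]='r', prepend. Next row=LF[2]=3
  step 5: row=3, L[3]='s', prepend. Next row=LF[3]=4
Reversed output: srrr$

Answer: srrr$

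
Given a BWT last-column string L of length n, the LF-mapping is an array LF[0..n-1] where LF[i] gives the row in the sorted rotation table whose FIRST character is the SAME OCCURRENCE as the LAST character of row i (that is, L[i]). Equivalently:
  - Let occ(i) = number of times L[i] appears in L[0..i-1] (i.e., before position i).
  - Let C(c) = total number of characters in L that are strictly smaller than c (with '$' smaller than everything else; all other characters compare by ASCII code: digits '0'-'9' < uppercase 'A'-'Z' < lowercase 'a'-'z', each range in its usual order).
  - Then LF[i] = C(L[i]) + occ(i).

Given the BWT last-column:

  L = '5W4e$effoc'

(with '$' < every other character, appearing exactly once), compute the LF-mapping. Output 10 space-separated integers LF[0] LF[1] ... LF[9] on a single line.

Char counts: '$':1, '4':1, '5':1, 'W':1, 'c':1, 'e':2, 'f':2, 'o':1
C (first-col start): C('$')=0, C('4')=1, C('5')=2, C('W')=3, C('c')=4, C('e')=5, C('f')=7, C('o')=9
L[0]='5': occ=0, LF[0]=C('5')+0=2+0=2
L[1]='W': occ=0, LF[1]=C('W')+0=3+0=3
L[2]='4': occ=0, LF[2]=C('4')+0=1+0=1
L[3]='e': occ=0, LF[3]=C('e')+0=5+0=5
L[4]='$': occ=0, LF[4]=C('$')+0=0+0=0
L[5]='e': occ=1, LF[5]=C('e')+1=5+1=6
L[6]='f': occ=0, LF[6]=C('f')+0=7+0=7
L[7]='f': occ=1, LF[7]=C('f')+1=7+1=8
L[8]='o': occ=0, LF[8]=C('o')+0=9+0=9
L[9]='c': occ=0, LF[9]=C('c')+0=4+0=4

Answer: 2 3 1 5 0 6 7 8 9 4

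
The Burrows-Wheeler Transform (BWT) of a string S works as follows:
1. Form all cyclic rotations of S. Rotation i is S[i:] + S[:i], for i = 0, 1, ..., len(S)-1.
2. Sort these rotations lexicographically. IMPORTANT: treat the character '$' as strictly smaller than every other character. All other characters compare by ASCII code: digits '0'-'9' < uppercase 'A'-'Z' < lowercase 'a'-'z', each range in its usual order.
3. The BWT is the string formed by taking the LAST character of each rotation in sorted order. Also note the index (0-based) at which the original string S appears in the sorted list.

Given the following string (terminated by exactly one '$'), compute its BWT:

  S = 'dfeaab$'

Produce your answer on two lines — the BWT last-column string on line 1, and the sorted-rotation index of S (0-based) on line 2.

All 7 rotations (rotation i = S[i:]+S[:i]):
  rot[0] = dfeaab$
  rot[1] = feaab$d
  rot[2] = eaab$df
  rot[3] = aab$dfe
  rot[4] = ab$dfea
  rot[5] = b$dfeaa
  rot[6] = $dfeaab
Sorted (with $ < everything):
  sorted[0] = $dfeaab  (last char: 'b')
  sorted[1] = aab$dfe  (last char: 'e')
  sorted[2] = ab$dfea  (last char: 'a')
  sorted[3] = b$dfeaa  (last char: 'a')
  sorted[4] = dfeaab$  (last char: '$')
  sorted[5] = eaab$df  (last char: 'f')
  sorted[6] = feaab$d  (last char: 'd')
Last column: beaa$fd
Original string S is at sorted index 4

Answer: beaa$fd
4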